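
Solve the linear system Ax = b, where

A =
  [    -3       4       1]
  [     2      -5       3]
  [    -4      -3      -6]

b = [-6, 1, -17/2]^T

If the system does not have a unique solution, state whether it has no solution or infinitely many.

x_1 = 5/2, x_2 = 1/2, x_3 = -1/2

Row-reduce the augmented matrix:
R1 ← R1 / (-3).
R2 ← R2 − 2·R1.
R3 ← R3 + 4·R1.
R2 ← R2 / (-7/3).
R1 ← R1 + 4/3·R2.
R3 ← R3 + 25/3·R2.
R3 ← R3 / (-143/7).
R1 ← R1 + 17/7·R3.
R2 ← R2 + 11/7·R3.
Reading off the reduced rows gives x_1 = 5/2, x_2 = 1/2, x_3 = -1/2.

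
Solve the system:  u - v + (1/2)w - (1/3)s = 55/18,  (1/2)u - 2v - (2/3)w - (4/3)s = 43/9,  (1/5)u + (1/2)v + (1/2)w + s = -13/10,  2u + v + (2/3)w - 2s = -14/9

Row-reduce the augmented matrix:
R2 ← R2 − 1/2·R1.
R3 ← R3 − 1/5·R1.
R4 ← R4 − 2·R1.
R2 ← R2 / (-3/2).
R1 ← R1 + 1·R2.
R3 ← R3 − 7/10·R2.
R4 ← R4 − 3·R2.
R3 ← R3 / (-1/36).
R1 ← R1 − 10/9·R3.
R2 ← R2 − 11/18·R3.
R4 ← R4 + 13/6·R3.
R4 ← R4 / (-222/5).
R1 ← R1 − 64/3·R4.
R2 ← R2 − 184/15·R4.
R3 ← R3 + 94/5·R4.
Reading off the reduced rows gives u = -2/3, v = -8/3, w = 5/3, s = -2/3.

u = -2/3, v = -8/3, w = 5/3, s = -2/3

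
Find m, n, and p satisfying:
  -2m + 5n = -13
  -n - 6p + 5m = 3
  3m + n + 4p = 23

m = 4, n = -1, p = 3

Row-reduce the augmented matrix:
R1 ← R1 / (-2).
R2 ← R2 − 5·R1.
R3 ← R3 − 3·R1.
R2 ← R2 / (23/2).
R1 ← R1 + 5/2·R2.
R3 ← R3 − 17/2·R2.
R3 ← R3 / (194/23).
R1 ← R1 + 30/23·R3.
R2 ← R2 + 12/23·R3.
Reading off the reduced rows gives m = 4, n = -1, p = 3.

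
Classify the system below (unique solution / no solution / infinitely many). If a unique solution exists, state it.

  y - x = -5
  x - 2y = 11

x = -1, y = -6

Row-reduce the augmented matrix:
R1 ← R1 / (-1).
R2 ← R2 − 1·R1.
R2 ← R2 / (-1).
R1 ← R1 + 1·R2.
Reading off the reduced rows gives x = -1, y = -6.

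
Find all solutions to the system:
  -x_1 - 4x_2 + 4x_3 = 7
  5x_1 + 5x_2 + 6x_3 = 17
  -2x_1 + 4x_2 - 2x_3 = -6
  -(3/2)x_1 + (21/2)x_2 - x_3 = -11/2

no solution

Row-reduce:
R1 ← R1 / (-1).
R2 ← R2 − 5·R1.
R3 ← R3 + 2·R1.
R4 ← R4 + 3/2·R1.
R2 ← R2 / (-15).
R1 ← R1 − 4·R2.
R3 ← R3 − 12·R2.
R4 ← R4 − 33/2·R2.
R3 ← R3 / (54/5).
R1 ← R1 − 44/15·R3.
R2 ← R2 + 26/15·R3.
R4 ← R4 − 108/5·R3.
Row 4 reduces to 0 = -2, a contradiction. The system is inconsistent.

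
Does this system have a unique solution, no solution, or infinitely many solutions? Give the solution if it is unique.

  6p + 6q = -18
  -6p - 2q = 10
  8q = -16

Row-reduce the augmented matrix:
R1 ← R1 / (6).
R2 ← R2 + 6·R1.
R2 ← R2 / (4).
R1 ← R1 − 1·R2.
R3 ← R3 − 8·R2.
R3 reduces to 0 = 0, so the extra equation is consistent.
Reading off the reduced rows gives p = -1, q = -2.

p = -1, q = -2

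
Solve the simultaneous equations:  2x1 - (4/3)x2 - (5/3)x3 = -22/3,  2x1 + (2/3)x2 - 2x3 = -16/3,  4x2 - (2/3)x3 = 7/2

Row-reduce:
R1 ← R1 / (2).
R2 ← R2 − 2·R1.
R2 ← R2 / (2).
R1 ← R1 + 2/3·R2.
R3 ← R3 − 4·R2.
Row 3 reduces to 0 = -1/2, a contradiction. The system is inconsistent.

no solution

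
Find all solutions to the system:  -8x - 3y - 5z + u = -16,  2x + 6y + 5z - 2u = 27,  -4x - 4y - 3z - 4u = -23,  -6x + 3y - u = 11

infinitely many solutions

Row-reduce:
R1 ← R1 / (-8).
R2 ← R2 − 2·R1.
R3 ← R3 + 4·R1.
R4 ← R4 + 6·R1.
R2 ← R2 / (21/4).
R1 ← R1 − 3/8·R2.
R3 ← R3 + 5/2·R2.
R4 ← R4 − 21/4·R2.
R3 ← R3 / (9/7).
R1 ← R1 − 5/14·R3.
R2 ← R2 − 5/7·R3.
Rank is 3 with 4 unknowns, leaving u free.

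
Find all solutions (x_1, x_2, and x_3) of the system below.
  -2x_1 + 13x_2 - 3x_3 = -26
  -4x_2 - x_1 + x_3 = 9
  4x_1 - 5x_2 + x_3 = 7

no solution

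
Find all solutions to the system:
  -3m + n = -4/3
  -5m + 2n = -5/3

Row-reduce the augmented matrix:
R1 ← R1 / (-3).
R2 ← R2 + 5·R1.
R2 ← R2 / (1/3).
R1 ← R1 + 1/3·R2.
Reading off the reduced rows gives m = 1, n = 5/3.

m = 1, n = 5/3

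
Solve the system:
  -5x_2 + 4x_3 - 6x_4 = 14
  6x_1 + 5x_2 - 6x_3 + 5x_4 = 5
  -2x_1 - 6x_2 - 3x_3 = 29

infinitely many solutions

Row-reduce:
Swap R1 and R2.
R1 ← R1 / (6).
R3 ← R3 + 2·R1.
R2 ← R2 / (-5).
R1 ← R1 − 5/6·R2.
R3 ← R3 + 13/3·R2.
R3 ← R3 / (-127/15).
R1 ← R1 + 1/3·R3.
R2 ← R2 + 4/5·R3.
Rank is 3 with 4 unknowns, leaving x_4 free.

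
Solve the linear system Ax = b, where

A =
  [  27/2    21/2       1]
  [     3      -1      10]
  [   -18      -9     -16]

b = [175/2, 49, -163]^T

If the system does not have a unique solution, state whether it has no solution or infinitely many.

Row-reduce:
R1 ← R1 / (27/2).
R2 ← R2 − 3·R1.
R3 ← R3 + 18·R1.
R2 ← R2 / (-10/3).
R1 ← R1 − 7/9·R2.
R3 ← R3 − 5·R2.
Row 3 reduces to 0 = -2, a contradiction. The system is inconsistent.

no solution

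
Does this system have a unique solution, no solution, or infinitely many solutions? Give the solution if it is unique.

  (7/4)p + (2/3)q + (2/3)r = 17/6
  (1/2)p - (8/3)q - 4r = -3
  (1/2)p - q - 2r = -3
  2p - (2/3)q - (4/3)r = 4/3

p = 2, q = -6, r = 5

Row-reduce the augmented matrix:
R1 ← R1 / (7/4).
R2 ← R2 − 1/2·R1.
R3 ← R3 − 1/2·R1.
R4 ← R4 − 2·R1.
R2 ← R2 / (-20/7).
R1 ← R1 − 8/21·R2.
R3 ← R3 + 25/21·R2.
R4 ← R4 + 10/7·R2.
R3 ← R3 / (-4/9).
R1 ← R1 + 8/45·R3.
R2 ← R2 − 22/15·R3.
R4 reduces to 0 = 0, so the extra equation is consistent.
Reading off the reduced rows gives p = 2, q = -6, r = 5.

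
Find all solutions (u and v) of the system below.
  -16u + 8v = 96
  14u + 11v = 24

Row-reduce the augmented matrix:
R1 ← R1 / (-16).
R2 ← R2 − 14·R1.
R2 ← R2 / (18).
R1 ← R1 + 1/2·R2.
Reading off the reduced rows gives u = -3, v = 6.

u = -3, v = 6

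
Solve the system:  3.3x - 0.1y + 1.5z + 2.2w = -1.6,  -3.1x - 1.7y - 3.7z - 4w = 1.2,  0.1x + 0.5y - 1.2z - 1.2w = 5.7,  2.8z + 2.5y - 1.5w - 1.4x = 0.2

x = 1, y = 4, z = -3, w = 0

Row-reduce the augmented matrix:
R1 ← R1 / (33/10).
R2 ← R2 + 31/10·R1.
R3 ← R3 − 1/10·R1.
R4 ← R4 + 7/5·R1.
R2 ← R2 / (-296/165).
R1 ← R1 + 1/33·R2.
R3 ← R3 − 83/165·R2.
R4 ← R4 − 811/330·R2.
R3 ← R3 / (-1397/740).
R1 ← R1 − 73/148·R3.
R2 ← R2 − 189/148·R3.
R4 ← R4 − 441/1480·R3.
R4 ← R4 / (-195619/55880).
R1 ← R1 − 1267/5588·R4.
R2 ← R2 + 815/5588·R4.
R3 ← R3 − 2677/2794·R4.
Reading off the reduced rows gives x = 1, y = 4, z = -3, w = 0.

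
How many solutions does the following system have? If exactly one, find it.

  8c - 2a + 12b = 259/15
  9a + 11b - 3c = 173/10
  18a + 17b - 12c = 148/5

a = -1/2, b = 9/5, c = -2/3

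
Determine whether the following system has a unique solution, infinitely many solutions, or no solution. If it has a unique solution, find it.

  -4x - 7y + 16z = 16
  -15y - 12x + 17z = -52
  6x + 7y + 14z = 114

x = 5, y = 4, z = 4

Row-reduce the augmented matrix:
R1 ← R1 / (-4).
R2 ← R2 + 12·R1.
R3 ← R3 − 6·R1.
R2 ← R2 / (6).
R1 ← R1 − 7/4·R2.
R3 ← R3 + 7/2·R2.
R3 ← R3 / (239/12).
R1 ← R1 − 121/24·R3.
R2 ← R2 + 31/6·R3.
Reading off the reduced rows gives x = 5, y = 4, z = 4.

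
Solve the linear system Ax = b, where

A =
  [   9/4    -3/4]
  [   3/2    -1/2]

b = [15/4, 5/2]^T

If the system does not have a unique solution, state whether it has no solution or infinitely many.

infinitely many solutions

Row-reduce:
R1 ← R1 / (9/4).
R2 ← R2 − 3/2·R1.
Rank is 1 with 2 unknowns, leaving x_2 free.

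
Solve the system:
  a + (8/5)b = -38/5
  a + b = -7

a = -6, b = -1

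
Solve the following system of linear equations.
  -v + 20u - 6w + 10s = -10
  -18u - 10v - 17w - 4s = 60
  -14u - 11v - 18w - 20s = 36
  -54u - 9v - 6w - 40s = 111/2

no solution

Row-reduce:
R1 ← R1 / (20).
R2 ← R2 + 18·R1.
R3 ← R3 + 14·R1.
R4 ← R4 + 54·R1.
R2 ← R2 / (-109/10).
R1 ← R1 + 1/20·R2.
R3 ← R3 + 117/10·R2.
R4 ← R4 + 117/10·R2.
R3 ← R3 / (201/109).
R1 ← R1 + 43/218·R3.
R2 ← R2 − 224/109·R3.
R4 ← R4 − 201/109·R3.
Row 4 reduces to 0 = -1/2, a contradiction. The system is inconsistent.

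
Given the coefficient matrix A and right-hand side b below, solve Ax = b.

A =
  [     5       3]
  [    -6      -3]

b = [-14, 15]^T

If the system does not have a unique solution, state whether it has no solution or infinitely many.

Row-reduce the augmented matrix:
R1 ← R1 / (5).
R2 ← R2 + 6·R1.
R2 ← R2 / (3/5).
R1 ← R1 − 3/5·R2.
Reading off the reduced rows gives x_1 = -1, x_2 = -3.

x_1 = -1, x_2 = -3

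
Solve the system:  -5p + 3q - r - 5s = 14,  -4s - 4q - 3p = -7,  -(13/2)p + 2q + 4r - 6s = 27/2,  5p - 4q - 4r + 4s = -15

no solution

Row-reduce:
R1 ← R1 / (-5).
R2 ← R2 + 3·R1.
R3 ← R3 + 13/2·R1.
R4 ← R4 − 5·R1.
R2 ← R2 / (-29/5).
R1 ← R1 + 3/5·R2.
R3 ← R3 + 19/10·R2.
R4 ← R4 + 1·R2.
R3 ← R3 / (148/29).
R1 ← R1 − 4/29·R3.
R2 ← R2 + 3/29·R3.
R4 ← R4 + 148/29·R3.
Row 4 reduces to 0 = 2, a contradiction. The system is inconsistent.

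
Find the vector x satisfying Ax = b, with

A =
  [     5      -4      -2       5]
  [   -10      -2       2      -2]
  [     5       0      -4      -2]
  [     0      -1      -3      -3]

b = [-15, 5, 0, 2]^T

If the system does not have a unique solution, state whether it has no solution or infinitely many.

Row-reduce:
R1 ← R1 / (5).
R2 ← R2 + 10·R1.
R3 ← R3 − 5·R1.
R2 ← R2 / (-10).
R1 ← R1 + 4/5·R2.
R3 ← R3 − 4·R2.
R4 ← R4 + 1·R2.
R3 ← R3 / (-14/5).
R1 ← R1 + 6/25·R3.
R2 ← R2 − 1/5·R3.
R4 ← R4 + 14/5·R3.
Row 4 reduces to 0 = -1/2, a contradiction. The system is inconsistent.

no solution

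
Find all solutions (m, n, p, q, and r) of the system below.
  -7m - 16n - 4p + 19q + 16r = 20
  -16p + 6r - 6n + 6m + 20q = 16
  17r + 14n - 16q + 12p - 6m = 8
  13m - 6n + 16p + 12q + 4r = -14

Row-reduce:
R1 ← R1 / (-7).
R2 ← R2 − 6·R1.
R3 ← R3 + 6·R1.
R4 ← R4 − 13·R1.
R2 ← R2 / (-138/7).
R1 ← R1 − 16/7·R2.
R3 ← R3 − 194/7·R2.
R4 ← R4 + 250/7·R2.
R3 ← R3 / (-820/69).
R1 ← R1 + 116/69·R3.
R2 ← R2 − 68/69·R3.
R4 ← R4 − 3020/69·R3.
R4 ← R4 / (2071/41).
R1 ← R1 + 237/205·R4.
R2 ← R2 + 59/205·R4.
R3 ← R3 + 323/205·R4.
Rank is 4 with 5 unknowns, leaving r free.

infinitely many solutions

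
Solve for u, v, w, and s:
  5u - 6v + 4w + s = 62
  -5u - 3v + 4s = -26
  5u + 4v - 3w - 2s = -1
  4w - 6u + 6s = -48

u = 4, v = -6, w = 3, s = -6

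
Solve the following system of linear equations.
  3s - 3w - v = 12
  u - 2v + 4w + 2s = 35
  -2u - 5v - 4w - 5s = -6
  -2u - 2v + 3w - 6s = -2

Row-reduce the augmented matrix:
Swap R1 and R2.
R3 ← R3 + 2·R1.
R4 ← R4 + 2·R1.
R2 ← R2 / (-1).
R1 ← R1 + 2·R2.
R3 ← R3 + 9·R2.
R4 ← R4 + 6·R2.
R3 ← R3 / (31).
R1 ← R1 − 10·R3.
R2 ← R2 − 3·R3.
R4 ← R4 − 29·R3.
R4 ← R4 / (192/31).
R1 ← R1 − 156/31·R4.
R2 ← R2 + 9/31·R4.
R3 ← R3 + 28/31·R4.
Reading off the reduced rows gives u = -5, v = -6, w = 4, s = 6.

u = -5, v = -6, w = 4, s = 6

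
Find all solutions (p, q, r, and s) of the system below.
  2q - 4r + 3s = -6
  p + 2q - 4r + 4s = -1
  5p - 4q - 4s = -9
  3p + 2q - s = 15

p = 3, q = 4, r = 5, s = 2

Row-reduce the augmented matrix:
Swap R1 and R2.
R3 ← R3 − 5·R1.
R4 ← R4 − 3·R1.
R2 ← R2 / (2).
R1 ← R1 − 2·R2.
R3 ← R3 + 14·R2.
R4 ← R4 + 4·R2.
R3 ← R3 / (-8).
R2 ← R2 + 2·R3.
R4 ← R4 − 4·R3.
R4 ← R4 / (-17/2).
R1 ← R1 − 1·R4.
R2 ← R2 − 9/4·R4.
R3 ← R3 − 3/8·R4.
Reading off the reduced rows gives p = 3, q = 4, r = 5, s = 2.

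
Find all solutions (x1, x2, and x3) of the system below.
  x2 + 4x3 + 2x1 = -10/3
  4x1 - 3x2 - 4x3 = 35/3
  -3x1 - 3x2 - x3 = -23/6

x1 = 3/2, x2 = 1/3, x3 = -5/3

Row-reduce the augmented matrix:
R1 ← R1 / (2).
R2 ← R2 − 4·R1.
R3 ← R3 + 3·R1.
R2 ← R2 / (-5).
R1 ← R1 − 1/2·R2.
R3 ← R3 + 3/2·R2.
R3 ← R3 / (43/5).
R1 ← R1 − 4/5·R3.
R2 ← R2 − 12/5·R3.
Reading off the reduced rows gives x1 = 3/2, x2 = 1/3, x3 = -5/3.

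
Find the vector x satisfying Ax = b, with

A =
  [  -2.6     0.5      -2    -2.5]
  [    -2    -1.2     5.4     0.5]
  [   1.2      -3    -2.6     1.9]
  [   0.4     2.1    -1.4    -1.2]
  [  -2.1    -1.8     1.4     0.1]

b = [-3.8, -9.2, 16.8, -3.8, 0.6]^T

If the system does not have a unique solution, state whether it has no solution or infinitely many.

Row-reduce the augmented matrix:
R1 ← R1 / (-13/5).
R2 ← R2 + 2·R1.
R3 ← R3 − 6/5·R1.
R4 ← R4 − 2/5·R1.
R5 ← R5 + 21/10·R1.
R2 ← R2 / (-103/65).
R1 ← R1 + 5/26·R2.
R3 ← R3 + 36/13·R2.
R4 ← R4 − 283/130·R2.
R5 ← R5 + 573/260·R2.
R3 ← R3 / (-8059/515).
R1 ← R1 + 15/206·R3.
R2 ← R2 + 451/103·R3.
R4 ← R4 − 8059/1030·R3.
R5 ← R5 + 13667/2060·R3.
Swap R4 and R5.
R4 ← R4 / (9196/40295).
R1 ← R1 − 5510/8059·R4.
R2 ← R2 + 4457/8059·R4.
R3 ← R3 − 3593/16118·R4.
R5 reduces to 0 = 0, so the extra equation is consistent.
Reading off the reduced rows gives x_1 = -2, x_2 = 0, x_3 = -3, x_4 = 6.

x_1 = -2, x_2 = 0, x_3 = -3, x_4 = 6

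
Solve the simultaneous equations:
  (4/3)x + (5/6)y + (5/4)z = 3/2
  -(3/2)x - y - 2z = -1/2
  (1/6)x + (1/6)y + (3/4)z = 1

Row-reduce:
R1 ← R1 / (4/3).
R2 ← R2 + 3/2·R1.
R3 ← R3 − 1/6·R1.
R2 ← R2 / (-1/16).
R1 ← R1 − 5/8·R2.
R3 ← R3 − 1/16·R2.
Row 3 reduces to 0 = 2, a contradiction. The system is inconsistent.

no solution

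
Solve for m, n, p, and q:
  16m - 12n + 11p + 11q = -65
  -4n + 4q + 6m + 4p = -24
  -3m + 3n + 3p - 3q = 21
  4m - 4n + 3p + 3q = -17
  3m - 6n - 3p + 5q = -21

Row-reduce the augmented matrix:
R1 ← R1 / (16).
R2 ← R2 − 6·R1.
R3 ← R3 + 3·R1.
R4 ← R4 − 4·R1.
R5 ← R5 − 3·R1.
R2 ← R2 / (1/2).
R1 ← R1 + 3/4·R2.
R3 ← R3 − 3/4·R2.
R4 ← R4 + 1·R2.
R5 ← R5 + 15/4·R2.
R3 ← R3 / (21/4).
R1 ← R1 − 1/2·R3.
R2 ← R2 + 1/4·R3.
R5 ← R5 + 6·R3.
Swap R4 and R5.
R4 ← R4 / (8/7).
R1 ← R1 − 4/7·R4.
R2 ← R2 + 2/7·R4.
R3 ← R3 + 1/7·R4.
R5 reduces to 0 = 0, so the extra equation is consistent.
Reading off the reduced rows gives m = -6, n = 2, p = 2, q = 3.

m = -6, n = 2, p = 2, q = 3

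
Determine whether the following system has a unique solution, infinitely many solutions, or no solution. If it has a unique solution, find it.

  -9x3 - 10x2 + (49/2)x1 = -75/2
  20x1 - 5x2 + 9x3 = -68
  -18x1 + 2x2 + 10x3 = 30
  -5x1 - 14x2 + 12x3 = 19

no solution

Row-reduce:
R1 ← R1 / (49/2).
R2 ← R2 − 20·R1.
R3 ← R3 + 18·R1.
R4 ← R4 + 5·R1.
R2 ← R2 / (155/49).
R1 ← R1 + 20/49·R2.
R3 ← R3 + 262/49·R2.
R4 ← R4 + 786/49·R2.
R3 ← R3 / (4808/155).
R1 ← R1 − 54/31·R3.
R2 ← R2 − 801/155·R3.
R4 ← R4 − 14424/155·R3.
Row 4 reduces to 0 = 4, a contradiction. The system is inconsistent.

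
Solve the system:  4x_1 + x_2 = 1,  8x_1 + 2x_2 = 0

Row-reduce:
R1 ← R1 / (4).
R2 ← R2 − 8·R1.
Row 2 reduces to 0 = -2, a contradiction. The system is inconsistent.

no solution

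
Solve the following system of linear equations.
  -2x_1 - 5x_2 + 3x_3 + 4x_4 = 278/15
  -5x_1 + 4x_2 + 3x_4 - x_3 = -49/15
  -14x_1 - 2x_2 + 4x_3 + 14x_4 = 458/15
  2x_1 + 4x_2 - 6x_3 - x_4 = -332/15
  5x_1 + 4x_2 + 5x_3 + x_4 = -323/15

Row-reduce the augmented matrix:
R1 ← R1 / (-2).
R2 ← R2 + 5·R1.
R3 ← R3 + 14·R1.
R4 ← R4 − 2·R1.
R5 ← R5 − 5·R1.
R2 ← R2 / (33/2).
R1 ← R1 − 5/2·R2.
R3 ← R3 − 33·R2.
R4 ← R4 + 1·R2.
R5 ← R5 + 17/2·R2.
Swap R3 and R4.
R3 ← R3 / (-116/33).
R1 ← R1 + 7/33·R3.
R2 ← R2 + 17/33·R3.
R5 ← R5 − 268/33·R3.
Swap R4 and R5.
R4 ← R4 / (387/29).
R1 ← R1 + 127/116·R4.
R2 ← R2 + 93/116·R4.
R3 ← R3 + 85/116·R4.
R5 reduces to 0 = 0, so the extra equation is consistent.
Reading off the reduced rows gives x_1 = -8/3, x_2 = -3, x_3 = 1, x_4 = -6/5.

x_1 = -8/3, x_2 = -3, x_3 = 1, x_4 = -6/5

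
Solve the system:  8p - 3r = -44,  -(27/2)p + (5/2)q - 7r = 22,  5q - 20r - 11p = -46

no solution

Row-reduce:
R1 ← R1 / (8).
R2 ← R2 + 27/2·R1.
R3 ← R3 + 11·R1.
R2 ← R2 / (5/2).
R3 ← R3 − 5·R2.
Row 3 reduces to 0 = -2, a contradiction. The system is inconsistent.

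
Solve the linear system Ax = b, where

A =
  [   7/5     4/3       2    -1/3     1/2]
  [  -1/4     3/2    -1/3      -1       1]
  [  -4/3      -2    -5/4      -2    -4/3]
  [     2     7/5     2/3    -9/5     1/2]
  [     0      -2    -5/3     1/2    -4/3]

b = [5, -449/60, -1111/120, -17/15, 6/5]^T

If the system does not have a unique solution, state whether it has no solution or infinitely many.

x_1 = 3, x_2 = -3, x_3 = 5/2, x_4 = 3, x_5 = 8/5

Row-reduce the augmented matrix:
R1 ← R1 / (7/5).
R2 ← R2 + 1/4·R1.
R3 ← R3 + 4/3·R1.
R4 ← R4 − 2·R1.
R2 ← R2 / (73/42).
R1 ← R1 − 20/21·R2.
R3 ← R3 + 46/63·R2.
R4 ← R4 + 53/105·R2.
R5 ← R5 + 2·R2.
R3 ← R3 / (1747/2628).
R1 ← R1 − 310/219·R3.
R2 ← R2 − 1/73·R3.
R4 ← R4 + 797/365·R3.
R5 ← R5 + 359/219·R3.
R4 ← R4 / (-187029/17470).
R1 ← R1 − 10875/1747·R4.
R2 ← R2 + 1931/3494·R4.
R3 ← R3 + 7260/1747·R4.
R5 ← R5 + 26315/3494·R4.
R5 ← R5 / (-159865/748116).
R1 ← R1 + 5780/62343·R5.
R2 ← R2 − 130439/187029·R5.
R3 ← R3 + 8180/62343·R5.
R4 ← R4 − 42289/374058·R5.
Reading off the reduced rows gives x_1 = 3, x_2 = -3, x_3 = 5/2, x_4 = 3, x_5 = 8/5.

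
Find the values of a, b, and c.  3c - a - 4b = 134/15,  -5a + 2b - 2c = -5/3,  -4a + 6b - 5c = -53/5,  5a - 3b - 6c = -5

a = -3/5, b = -4/3, c = 1

Row-reduce the augmented matrix:
R1 ← R1 / (-1).
R2 ← R2 + 5·R1.
R3 ← R3 + 4·R1.
R4 ← R4 − 5·R1.
R2 ← R2 / (22).
R1 ← R1 − 4·R2.
R3 ← R3 − 22·R2.
R4 ← R4 + 23·R2.
Swap R3 and R4.
R3 ← R3 / (-193/22).
R1 ← R1 − 1/11·R3.
R2 ← R2 + 17/22·R3.
R4 reduces to 0 = 0, so the extra equation is consistent.
Reading off the reduced rows gives a = -3/5, b = -4/3, c = 1.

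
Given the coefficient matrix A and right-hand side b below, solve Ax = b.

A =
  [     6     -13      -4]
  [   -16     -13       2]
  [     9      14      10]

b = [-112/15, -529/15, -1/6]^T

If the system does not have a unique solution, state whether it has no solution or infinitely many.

x_1 = 1/2, x_2 = 5/3, x_3 = -14/5

Row-reduce the augmented matrix:
R1 ← R1 / (6).
R2 ← R2 + 16·R1.
R3 ← R3 − 9·R1.
R2 ← R2 / (-143/3).
R1 ← R1 + 13/6·R2.
R3 ← R3 − 67/2·R2.
R3 ← R3 / (109/11).
R1 ← R1 + 3/11·R3.
R2 ← R2 − 2/11·R3.
Reading off the reduced rows gives x_1 = 1/2, x_2 = 5/3, x_3 = -14/5.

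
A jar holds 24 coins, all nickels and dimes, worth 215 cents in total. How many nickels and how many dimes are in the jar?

nickels: 5, dimes: 19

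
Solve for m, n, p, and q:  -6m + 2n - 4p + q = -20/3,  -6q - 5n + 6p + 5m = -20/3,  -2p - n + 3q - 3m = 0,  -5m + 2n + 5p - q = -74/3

Row-reduce the augmented matrix:
R1 ← R1 / (-6).
R2 ← R2 − 5·R1.
R3 ← R3 + 3·R1.
R4 ← R4 + 5·R1.
R2 ← R2 / (-10/3).
R1 ← R1 + 1/3·R2.
R3 ← R3 + 2·R2.
R4 ← R4 − 1/3·R2.
R3 ← R3 / (-8/5).
R1 ← R1 − 2/5·R3.
R2 ← R2 + 4/5·R3.
R4 ← R4 − 43/5·R3.
R4 ← R4 / (111/4).
R1 ← R1 − 7/4·R4.
R2 ← R2 + 5/4·R4.
R3 ← R3 + 7/2·R4.
Reading off the reduced rows gives m = 8/3, n = 0, p = -2, q = 4/3.

m = 8/3, n = 0, p = -2, q = 4/3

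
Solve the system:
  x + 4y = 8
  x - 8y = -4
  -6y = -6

Row-reduce the augmented matrix:
R2 ← R2 − 1·R1.
R2 ← R2 / (-12).
R1 ← R1 − 4·R2.
R3 ← R3 + 6·R2.
R3 reduces to 0 = 0, so the extra equation is consistent.
Reading off the reduced rows gives x = 4, y = 1.

x = 4, y = 1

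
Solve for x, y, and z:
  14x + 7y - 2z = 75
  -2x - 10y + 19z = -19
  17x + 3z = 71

x = 4, y = 3, z = 1

Row-reduce the augmented matrix:
R1 ← R1 / (14).
R2 ← R2 + 2·R1.
R3 ← R3 − 17·R1.
R2 ← R2 / (-9).
R1 ← R1 − 1/2·R2.
R3 ← R3 + 17/2·R2.
R3 ← R3 / (-1543/126).
R1 ← R1 − 113/126·R3.
R2 ← R2 + 131/63·R3.
Reading off the reduced rows gives x = 4, y = 3, z = 1.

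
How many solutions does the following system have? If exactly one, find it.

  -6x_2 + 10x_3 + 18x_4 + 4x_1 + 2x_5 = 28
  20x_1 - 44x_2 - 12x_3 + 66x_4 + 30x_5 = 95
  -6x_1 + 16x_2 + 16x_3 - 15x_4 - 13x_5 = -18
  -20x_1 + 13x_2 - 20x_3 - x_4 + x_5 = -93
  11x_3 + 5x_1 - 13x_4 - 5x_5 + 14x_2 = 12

no solution

Row-reduce:
R1 ← R1 / (4).
R2 ← R2 − 20·R1.
R3 ← R3 + 6·R1.
R4 ← R4 + 20·R1.
R5 ← R5 − 5·R1.
R2 ← R2 / (-14).
R1 ← R1 + 3/2·R2.
R3 ← R3 − 7·R2.
R4 ← R4 + 17·R2.
R5 ← R5 − 43/2·R2.
Swap R3 and R4.
R3 ← R3 / (737/7).
R1 ← R1 − 64/7·R3.
R2 ← R2 − 31/7·R3.
R5 ← R5 + 677/7·R3.
Swap R4 and R5.
R4 ← R4 / (53311/1474).
R1 ← R1 + 4699/1474·R4.
R2 ← R2 + 2399/737·R4.
R3 ← R3 − 827/737·R4.
Row 5 reduces to 0 = 3/2, a contradiction. The system is inconsistent.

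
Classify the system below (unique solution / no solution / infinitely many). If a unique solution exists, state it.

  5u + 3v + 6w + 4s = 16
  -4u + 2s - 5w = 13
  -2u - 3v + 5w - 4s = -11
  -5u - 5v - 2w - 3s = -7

Row-reduce the augmented matrix:
R1 ← R1 / (5).
R2 ← R2 + 4·R1.
R3 ← R3 + 2·R1.
R4 ← R4 + 5·R1.
R2 ← R2 / (12/5).
R1 ← R1 − 3/5·R2.
R3 ← R3 + 9/5·R2.
R4 ← R4 + 2·R2.
R3 ← R3 / (29/4).
R1 ← R1 − 5/4·R3.
R2 ← R2 + 1/12·R3.
R4 ← R4 − 23/6·R3.
R4 ← R4 / (395/87).
R1 ← R1 + 22/29·R4.
R2 ← R2 − 190/87·R4.
R3 ← R3 − 6/29·R4.
Reading off the reduced rows gives u = -2, v = 0, w = 1, s = 5.

u = -2, v = 0, w = 1, s = 5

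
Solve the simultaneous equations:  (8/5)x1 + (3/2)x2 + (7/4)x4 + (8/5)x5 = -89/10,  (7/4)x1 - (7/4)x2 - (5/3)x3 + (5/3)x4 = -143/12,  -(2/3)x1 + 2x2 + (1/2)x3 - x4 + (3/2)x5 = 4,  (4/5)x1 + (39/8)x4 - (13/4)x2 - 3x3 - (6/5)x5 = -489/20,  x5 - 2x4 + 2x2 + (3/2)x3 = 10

infinitely many solutions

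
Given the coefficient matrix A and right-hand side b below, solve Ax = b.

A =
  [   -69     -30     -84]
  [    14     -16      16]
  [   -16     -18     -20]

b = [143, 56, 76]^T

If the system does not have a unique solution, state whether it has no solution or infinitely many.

Row-reduce:
R1 ← R1 / (-69).
R2 ← R2 − 14·R1.
R3 ← R3 + 16·R1.
R2 ← R2 / (-508/23).
R1 ← R1 − 10/23·R2.
R3 ← R3 + 254/23·R2.
Row 3 reduces to 0 = 1/3, a contradiction. The system is inconsistent.

no solution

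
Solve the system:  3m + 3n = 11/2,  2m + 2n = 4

no solution

Row-reduce:
R1 ← R1 / (3).
R2 ← R2 − 2·R1.
Row 2 reduces to 0 = 1/3, a contradiction. The system is inconsistent.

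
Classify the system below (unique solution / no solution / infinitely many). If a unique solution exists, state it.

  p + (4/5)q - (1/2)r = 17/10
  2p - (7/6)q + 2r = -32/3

Row-reduce:
R2 ← R2 − 2·R1.
R2 ← R2 / (-83/30).
R1 ← R1 − 4/5·R2.
Rank is 2 with 3 unknowns, leaving r free.

infinitely many solutions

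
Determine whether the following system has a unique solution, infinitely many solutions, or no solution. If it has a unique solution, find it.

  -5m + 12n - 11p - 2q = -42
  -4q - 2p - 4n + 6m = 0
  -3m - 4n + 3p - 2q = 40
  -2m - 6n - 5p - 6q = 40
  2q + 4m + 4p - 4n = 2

no solution

Row-reduce:
R1 ← R1 / (-5).
R2 ← R2 − 6·R1.
R3 ← R3 + 3·R1.
R4 ← R4 + 2·R1.
R5 ← R5 − 4·R1.
R2 ← R2 / (52/5).
R1 ← R1 + 12/5·R2.
R3 ← R3 + 56/5·R2.
R4 ← R4 + 54/5·R2.
R5 ← R5 − 28/5·R2.
R3 ← R3 / (-88/13).
R1 ← R1 + 17/13·R3.
R2 ← R2 + 19/13·R3.
R4 ← R4 + 213/13·R3.
R5 ← R5 − 44/13·R3.
R4 ← R4 / (149/22).
R1 ← R1 − 9/22·R4.
R2 ← R2 − 23/22·R4.
R3 ← R3 − 25/22·R4.
Row 5 reduces to 0 = 1, a contradiction. The system is inconsistent.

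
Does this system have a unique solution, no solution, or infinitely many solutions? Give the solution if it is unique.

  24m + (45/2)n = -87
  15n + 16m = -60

no solution

Row-reduce:
R1 ← R1 / (24).
R2 ← R2 − 16·R1.
Row 2 reduces to 0 = -2, a contradiction. The system is inconsistent.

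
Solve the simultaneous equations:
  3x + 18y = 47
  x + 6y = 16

Row-reduce:
R1 ← R1 / (3).
R2 ← R2 − 1·R1.
Row 2 reduces to 0 = 1/3, a contradiction. The system is inconsistent.

no solution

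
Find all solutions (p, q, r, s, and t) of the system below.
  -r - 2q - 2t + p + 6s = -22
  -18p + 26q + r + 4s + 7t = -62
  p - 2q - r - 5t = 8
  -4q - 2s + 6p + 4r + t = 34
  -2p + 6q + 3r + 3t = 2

infinitely many solutions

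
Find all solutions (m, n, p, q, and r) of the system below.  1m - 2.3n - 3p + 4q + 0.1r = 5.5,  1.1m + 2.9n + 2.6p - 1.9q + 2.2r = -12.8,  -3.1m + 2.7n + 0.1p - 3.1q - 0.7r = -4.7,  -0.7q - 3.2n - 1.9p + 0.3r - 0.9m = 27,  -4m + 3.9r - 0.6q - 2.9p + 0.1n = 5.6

Row-reduce the augmented matrix:
R2 ← R2 − 11/10·R1.
R3 ← R3 + 31/10·R1.
R4 ← R4 + 9/10·R1.
R5 ← R5 + 4·R1.
R2 ← R2 / (543/100).
R1 ← R1 + 23/10·R2.
R3 ← R3 + 443/100·R2.
R4 ← R4 + 527/100·R2.
R5 ← R5 + 91/10·R2.
R3 ← R3 / (-23819/5430).
R1 ← R1 + 272/543·R3.
R2 ← R2 − 590/543·R3.
R4 ← R4 − 1223/1086·R3.
R5 ← R5 + 27217/5430·R3.
R4 ← R4 / (-255616/119095).
R1 ← R1 − 20399/23819·R4.
R2 ← R2 + 3090/23819·R4.
R3 ← R3 + 22590/23819·R4.
R5 ← R5 − 10513/119095·R4.
R5 ← R5 / (16393207/2556160).
R1 ← R1 − 989129/511232·R5.
R2 ← R2 − 139073/255616·R5.
R3 ← R3 + 387929/255616·R5.
R4 ← R4 + 656461/511232·R5.
Reading off the reduced rows gives m = 3, n = -5, p = -5, q = -6, r = 0.

m = 3, n = -5, p = -5, q = -6, r = 0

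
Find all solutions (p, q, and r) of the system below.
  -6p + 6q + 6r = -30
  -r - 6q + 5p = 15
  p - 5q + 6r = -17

Row-reduce the augmented matrix:
R1 ← R1 / (-6).
R2 ← R2 − 5·R1.
R3 ← R3 − 1·R1.
R2 ← R2 / (-1).
R1 ← R1 + 1·R2.
R3 ← R3 + 4·R2.
R3 ← R3 / (-9).
R1 ← R1 + 5·R3.
R2 ← R2 + 4·R3.
Reading off the reduced rows gives p = 5, q = 2, r = -2.

p = 5, q = 2, r = -2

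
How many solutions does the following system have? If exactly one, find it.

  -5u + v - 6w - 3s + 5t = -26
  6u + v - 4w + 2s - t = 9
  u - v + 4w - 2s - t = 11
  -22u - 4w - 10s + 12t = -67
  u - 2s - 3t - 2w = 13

Row-reduce:
R1 ← R1 / (-5).
R2 ← R2 − 6·R1.
R3 ← R3 − 1·R1.
R4 ← R4 + 22·R1.
R5 ← R5 − 1·R1.
R2 ← R2 / (11/5).
R1 ← R1 + 1/5·R2.
R3 ← R3 + 4/5·R2.
R4 ← R4 + 22/5·R2.
R5 ← R5 − 1/5·R2.
R3 ← R3 / (-14/11).
R1 ← R1 − 2/11·R3.
R2 ← R2 + 56/11·R3.
R5 ← R5 + 24/11·R3.
Swap R4 and R5.
R4 ← R4 / (3).
R2 ← R2 − 12·R4.
R3 ← R3 − 5/2·R4.
Row 5 reduces to 0 = 3, a contradiction. The system is inconsistent.

no solution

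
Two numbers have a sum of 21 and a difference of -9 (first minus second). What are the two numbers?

first number: 6, second number: 15

Let x = first number, y = second number.
  x + y = 21
  x - y = -9
Row-reduce the augmented matrix:
R2 ← R2 − 1·R1.
R2 ← R2 / (-2).
R1 ← R1 − 1·R2.
Reading off the reduced rows gives x = 6, y = 15.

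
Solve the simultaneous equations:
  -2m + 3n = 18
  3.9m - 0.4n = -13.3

m = -3, n = 4

Row-reduce the augmented matrix:
R1 ← R1 / (-2).
R2 ← R2 − 39/10·R1.
R2 ← R2 / (109/20).
R1 ← R1 + 3/2·R2.
Reading off the reduced rows gives m = -3, n = 4.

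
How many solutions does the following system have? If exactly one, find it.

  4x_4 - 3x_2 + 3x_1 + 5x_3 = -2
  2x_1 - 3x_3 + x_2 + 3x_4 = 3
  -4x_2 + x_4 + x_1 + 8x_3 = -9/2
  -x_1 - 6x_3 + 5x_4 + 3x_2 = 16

no solution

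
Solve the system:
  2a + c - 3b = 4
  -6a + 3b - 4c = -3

infinitely many solutions

Row-reduce:
R1 ← R1 / (2).
R2 ← R2 + 6·R1.
R2 ← R2 / (-6).
R1 ← R1 + 3/2·R2.
Rank is 2 with 3 unknowns, leaving c free.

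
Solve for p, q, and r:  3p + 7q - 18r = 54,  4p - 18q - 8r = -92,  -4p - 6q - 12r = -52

p = 4, q = 6, r = 0

Row-reduce the augmented matrix:
R1 ← R1 / (3).
R2 ← R2 − 4·R1.
R3 ← R3 + 4·R1.
R2 ← R2 / (-82/3).
R1 ← R1 − 7/3·R2.
R3 ← R3 − 10/3·R2.
R3 ← R3 / (-1396/41).
R1 ← R1 + 190/41·R3.
R2 ← R2 + 24/41·R3.
Reading off the reduced rows gives p = 4, q = 6, r = 0.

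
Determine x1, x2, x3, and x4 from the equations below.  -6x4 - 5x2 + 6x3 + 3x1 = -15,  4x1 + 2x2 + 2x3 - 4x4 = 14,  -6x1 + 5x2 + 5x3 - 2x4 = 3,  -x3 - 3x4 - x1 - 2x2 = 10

x1 = 0, x2 = 3, x3 = -4, x4 = -4

Row-reduce the augmented matrix:
R1 ← R1 / (3).
R2 ← R2 − 4·R1.
R3 ← R3 + 6·R1.
R4 ← R4 + 1·R1.
R2 ← R2 / (26/3).
R1 ← R1 + 5/3·R2.
R3 ← R3 + 5·R2.
R4 ← R4 + 11/3·R2.
R3 ← R3 / (176/13).
R1 ← R1 − 11/13·R3.
R2 ← R2 + 9/13·R3.
R4 ← R4 + 20/13·R3.
R4 ← R4 / (-51/11).
R1 ← R1 + 1/2·R4.
R2 ← R2 + 3/22·R4.
R3 ← R3 + 19/22·R4.
Reading off the reduced rows gives x1 = 0, x2 = 3, x3 = -4, x4 = -4.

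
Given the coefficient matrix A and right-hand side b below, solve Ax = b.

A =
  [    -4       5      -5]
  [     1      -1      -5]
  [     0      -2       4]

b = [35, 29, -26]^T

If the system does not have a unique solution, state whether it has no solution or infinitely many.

Row-reduce the augmented matrix:
R1 ← R1 / (-4).
R2 ← R2 − 1·R1.
R2 ← R2 / (1/4).
R1 ← R1 + 5/4·R2.
R3 ← R3 + 2·R2.
R3 ← R3 / (-46).
R1 ← R1 + 30·R3.
R2 ← R2 + 25·R3.
Reading off the reduced rows gives x_1 = 0, x_2 = 1, x_3 = -6.

x_1 = 0, x_2 = 1, x_3 = -6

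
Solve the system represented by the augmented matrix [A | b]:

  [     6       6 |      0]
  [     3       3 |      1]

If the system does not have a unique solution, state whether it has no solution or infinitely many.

Row-reduce:
R1 ← R1 / (6).
R2 ← R2 − 3·R1.
Row 2 reduces to 0 = 1, a contradiction. The system is inconsistent.

no solution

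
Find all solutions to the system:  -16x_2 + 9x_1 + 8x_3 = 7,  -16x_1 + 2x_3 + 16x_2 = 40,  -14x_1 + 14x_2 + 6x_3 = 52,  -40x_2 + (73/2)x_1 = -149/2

no solution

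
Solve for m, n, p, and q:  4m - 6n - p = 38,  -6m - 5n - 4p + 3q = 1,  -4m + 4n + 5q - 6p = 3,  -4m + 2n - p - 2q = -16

m = 5, n = -2, p = -6, q = -1

Row-reduce the augmented matrix:
R1 ← R1 / (4).
R2 ← R2 + 6·R1.
R3 ← R3 + 4·R1.
R4 ← R4 + 4·R1.
R2 ← R2 / (-14).
R1 ← R1 + 3/2·R2.
R3 ← R3 + 2·R2.
R4 ← R4 + 4·R2.
R3 ← R3 / (-87/14).
R1 ← R1 − 19/56·R3.
R2 ← R2 − 11/28·R3.
R4 ← R4 + 3/7·R3.
R4 ← R4 / (-92/29).
R1 ← R1 + 25/348·R4.
R2 ← R2 − 13/174·R4.
R3 ← R3 + 64/87·R4.
Reading off the reduced rows gives m = 5, n = -2, p = -6, q = -1.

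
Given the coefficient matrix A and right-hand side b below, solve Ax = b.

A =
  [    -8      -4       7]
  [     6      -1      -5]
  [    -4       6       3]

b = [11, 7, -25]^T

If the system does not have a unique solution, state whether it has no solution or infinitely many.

Row-reduce:
R1 ← R1 / (-8).
R2 ← R2 − 6·R1.
R3 ← R3 + 4·R1.
R2 ← R2 / (-4).
R1 ← R1 − 1/2·R2.
R3 ← R3 − 8·R2.
Rank is 2 with 3 unknowns, leaving x_3 free.

infinitely many solutions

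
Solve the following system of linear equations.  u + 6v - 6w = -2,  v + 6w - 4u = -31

infinitely many solutions

Row-reduce:
R2 ← R2 + 4·R1.
R2 ← R2 / (25).
R1 ← R1 − 6·R2.
Rank is 2 with 3 unknowns, leaving w free.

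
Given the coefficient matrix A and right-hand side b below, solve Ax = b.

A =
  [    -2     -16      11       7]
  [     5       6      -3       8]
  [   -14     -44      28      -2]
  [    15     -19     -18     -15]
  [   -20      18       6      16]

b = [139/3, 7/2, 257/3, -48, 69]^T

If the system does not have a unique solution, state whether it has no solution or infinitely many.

x_1 = -5/2, x_2 = -3/2, x_3 = -1/3, x_4 = 3

Row-reduce the augmented matrix:
R1 ← R1 / (-2).
R2 ← R2 − 5·R1.
R3 ← R3 + 14·R1.
R4 ← R4 − 15·R1.
R5 ← R5 + 20·R1.
R2 ← R2 / (-34).
R1 ← R1 − 8·R2.
R3 ← R3 − 68·R2.
R4 ← R4 + 139·R2.
R5 ← R5 − 178·R2.
Swap R3 and R4.
R3 ← R3 / (-2425/68).
R1 ← R1 − 9/34·R3.
R2 ← R2 + 49/68·R3.
R5 ← R5 − 825/34·R3.
Swap R4 and R5.
R4 ← R4 / (3306/97).
R1 ← R1 − 4861/2425·R4.
R2 ← R2 − 1452/2425·R4.
R3 ← R3 − 4539/2425·R4.
R5 reduces to 0 = 0, so the extra equation is consistent.
Reading off the reduced rows gives x_1 = -5/2, x_2 = -3/2, x_3 = -1/3, x_4 = 3.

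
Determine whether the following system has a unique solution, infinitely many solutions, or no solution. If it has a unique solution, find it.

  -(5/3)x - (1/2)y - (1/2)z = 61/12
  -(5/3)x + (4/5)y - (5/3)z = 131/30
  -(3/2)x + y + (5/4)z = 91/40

x = -13/5, y = -1, z = -1/2

Row-reduce the augmented matrix:
R1 ← R1 / (-5/3).
R2 ← R2 + 5/3·R1.
R3 ← R3 + 3/2·R1.
R2 ← R2 / (13/10).
R1 ← R1 − 3/10·R2.
R3 ← R3 − 29/20·R2.
R3 ← R3 / (2341/780).
R1 ← R1 − 37/65·R3.
R2 ← R2 + 35/39·R3.
Reading off the reduced rows gives x = -13/5, y = -1, z = -1/2.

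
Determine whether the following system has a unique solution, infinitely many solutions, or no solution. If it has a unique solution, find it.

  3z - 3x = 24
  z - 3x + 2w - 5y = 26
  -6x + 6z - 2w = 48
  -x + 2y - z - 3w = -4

x = -4, y = -2, z = 4, w = 0

Row-reduce the augmented matrix:
R1 ← R1 / (-3).
R2 ← R2 + 3·R1.
R3 ← R3 + 6·R1.
R4 ← R4 + 1·R1.
R2 ← R2 / (-5).
R4 ← R4 − 2·R2.
Swap R3 and R4.
R3 ← R3 / (-14/5).
R1 ← R1 + 1·R3.
R2 ← R2 − 2/5·R3.
R4 ← R4 / (-2).
R1 ← R1 − 11/14·R4.
R2 ← R2 + 5/7·R4.
R3 ← R3 − 11/14·R4.
Reading off the reduced rows gives x = -4, y = -2, z = 4, w = 0.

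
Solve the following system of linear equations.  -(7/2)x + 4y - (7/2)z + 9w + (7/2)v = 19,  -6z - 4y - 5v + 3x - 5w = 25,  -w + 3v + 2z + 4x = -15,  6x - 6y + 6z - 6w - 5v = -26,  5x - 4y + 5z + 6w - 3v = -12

Row-reduce:
R1 ← R1 / (-7/2).
R2 ← R2 − 3·R1.
R3 ← R3 − 4·R1.
R4 ← R4 − 6·R1.
R5 ← R5 − 5·R1.
R2 ← R2 / (-4/7).
R1 ← R1 + 8/7·R2.
R3 ← R3 − 32/7·R2.
R4 ← R4 − 6/7·R2.
R5 ← R5 − 12/7·R2.
R3 ← R3 / (-74).
R1 ← R1 − 19·R3.
R2 ← R2 − 63/4·R3.
R4 ← R4 + 27/2·R3.
R5 ← R5 + 27·R3.
R4 ← R4 / (1161/148).
R1 ← R1 + 3/74·R4.
R2 ← R2 − 547/296·R4.
R3 ← R3 + 31/74·R4.
R5 ← R5 − 1161/74·R4.
Row 5 reduces to 0 = 2, a contradiction. The system is inconsistent.

no solution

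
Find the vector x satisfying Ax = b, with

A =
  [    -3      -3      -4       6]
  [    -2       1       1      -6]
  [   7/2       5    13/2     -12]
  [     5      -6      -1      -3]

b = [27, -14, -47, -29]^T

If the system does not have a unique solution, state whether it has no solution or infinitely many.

no solution

Row-reduce:
R1 ← R1 / (-3).
R2 ← R2 + 2·R1.
R3 ← R3 − 7/2·R1.
R4 ← R4 − 5·R1.
R2 ← R2 / (3).
R1 ← R1 − 1·R2.
R3 ← R3 − 3/2·R2.
R4 ← R4 + 11·R2.
Swap R3 and R4.
R3 ← R3 / (52/9).
R1 ← R1 − 1/9·R3.
R2 ← R2 − 11/9·R3.
Row 4 reduces to 0 = 1/2, a contradiction. The system is inconsistent.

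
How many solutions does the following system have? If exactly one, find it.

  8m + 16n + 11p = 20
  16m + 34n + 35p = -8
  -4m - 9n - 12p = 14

infinitely many solutions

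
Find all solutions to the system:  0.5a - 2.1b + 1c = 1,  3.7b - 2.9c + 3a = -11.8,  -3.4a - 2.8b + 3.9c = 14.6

a = -2, b = 0, c = 2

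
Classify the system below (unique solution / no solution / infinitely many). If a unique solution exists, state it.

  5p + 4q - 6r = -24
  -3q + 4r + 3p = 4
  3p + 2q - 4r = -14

p = -2, q = -2, r = 1

Row-reduce the augmented matrix:
R1 ← R1 / (5).
R2 ← R2 − 3·R1.
R3 ← R3 − 3·R1.
R2 ← R2 / (-27/5).
R1 ← R1 − 4/5·R2.
R3 ← R3 + 2/5·R2.
R3 ← R3 / (-26/27).
R1 ← R1 + 2/27·R3.
R2 ← R2 + 38/27·R3.
Reading off the reduced rows gives p = -2, q = -2, r = 1.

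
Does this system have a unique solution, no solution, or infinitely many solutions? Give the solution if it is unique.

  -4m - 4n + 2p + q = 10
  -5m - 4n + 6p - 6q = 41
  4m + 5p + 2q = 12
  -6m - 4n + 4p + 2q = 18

Row-reduce the augmented matrix:
R1 ← R1 / (-4).
R2 ← R2 + 5·R1.
R3 ← R3 − 4·R1.
R4 ← R4 + 6·R1.
R1 ← R1 − 1·R2.
R3 ← R3 + 4·R2.
R4 ← R4 − 2·R2.
R3 ← R3 / (21).
R1 ← R1 + 4·R3.
R2 ← R2 − 7/2·R3.
R4 ← R4 + 6·R3.
R4 ← R4 / (53/7).
R1 ← R1 − 43/21·R4.
R2 ← R2 + 35/12·R4.
R3 ← R3 + 26/21·R4.
Reading off the reduced rows gives m = -1, n = 0, p = 4, q = -2.

m = -1, n = 0, p = 4, q = -2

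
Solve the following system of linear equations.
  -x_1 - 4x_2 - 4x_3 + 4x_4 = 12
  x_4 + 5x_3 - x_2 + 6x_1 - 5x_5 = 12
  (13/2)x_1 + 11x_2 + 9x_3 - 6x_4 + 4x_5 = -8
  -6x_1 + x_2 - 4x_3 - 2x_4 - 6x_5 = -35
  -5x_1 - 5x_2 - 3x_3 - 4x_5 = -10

Row-reduce:
R1 ← R1 / (-1).
R2 ← R2 − 6·R1.
R3 ← R3 − 13/2·R1.
R4 ← R4 + 6·R1.
R5 ← R5 + 5·R1.
R2 ← R2 / (-25).
R1 ← R1 − 4·R2.
R3 ← R3 + 15·R2.
R4 ← R4 − 25·R2.
R5 ← R5 − 15·R2.
R3 ← R3 / (-28/5).
R1 ← R1 − 24/25·R3.
R2 ← R2 − 19/25·R3.
R4 ← R4 − 1·R3.
R5 ← R5 − 28/5·R3.
R4 ← R4 / (-3/28).
R1 ← R1 − 6/7·R4.
R2 ← R2 + 9/28·R4.
R3 ← R3 + 25/28·R4.
Rank is 4 with 5 unknowns, leaving x_5 free.

infinitely many solutions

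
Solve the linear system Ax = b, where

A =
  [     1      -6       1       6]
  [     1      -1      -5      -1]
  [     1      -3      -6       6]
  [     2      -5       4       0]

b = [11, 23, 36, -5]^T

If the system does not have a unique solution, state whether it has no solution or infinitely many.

x_1 = 3, x_2 = -1, x_3 = -4, x_4 = 1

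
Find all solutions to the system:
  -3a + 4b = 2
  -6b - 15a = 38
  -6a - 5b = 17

no solution

Row-reduce:
R1 ← R1 / (-3).
R2 ← R2 + 15·R1.
R3 ← R3 + 6·R1.
R2 ← R2 / (-26).
R1 ← R1 + 4/3·R2.
R3 ← R3 + 13·R2.
Row 3 reduces to 0 = -1, a contradiction. The system is inconsistent.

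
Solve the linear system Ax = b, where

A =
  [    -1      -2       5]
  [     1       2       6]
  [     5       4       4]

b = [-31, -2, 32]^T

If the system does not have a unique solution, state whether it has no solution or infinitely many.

x_1 = 4, x_2 = 6, x_3 = -3

Row-reduce the augmented matrix:
R1 ← R1 / (-1).
R2 ← R2 − 1·R1.
R3 ← R3 − 5·R1.
Swap R2 and R3.
R2 ← R2 / (-6).
R1 ← R1 − 2·R2.
R3 ← R3 / (11).
R1 ← R1 − 14/3·R3.
R2 ← R2 + 29/6·R3.
Reading off the reduced rows gives x_1 = 4, x_2 = 6, x_3 = -3.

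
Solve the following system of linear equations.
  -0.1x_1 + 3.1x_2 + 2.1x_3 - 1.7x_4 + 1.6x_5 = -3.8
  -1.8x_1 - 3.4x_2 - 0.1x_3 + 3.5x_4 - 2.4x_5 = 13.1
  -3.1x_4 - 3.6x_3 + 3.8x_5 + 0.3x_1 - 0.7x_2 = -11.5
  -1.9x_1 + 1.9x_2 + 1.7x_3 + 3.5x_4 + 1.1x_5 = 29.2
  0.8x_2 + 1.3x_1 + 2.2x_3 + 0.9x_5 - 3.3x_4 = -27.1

x_1 = -3, x_2 = 4, x_3 = -3, x_4 = 6, x_5 = 0

Row-reduce the augmented matrix:
R1 ← R1 / (-1/10).
R2 ← R2 + 9/5·R1.
R3 ← R3 − 3/10·R1.
R4 ← R4 + 19/10·R1.
R5 ← R5 − 13/10·R1.
R2 ← R2 / (-296/5).
R1 ← R1 + 31·R2.
R3 ← R3 − 43/5·R2.
R4 ← R4 + 57·R2.
R5 ← R5 − 411/10·R2.
R3 ← R3 / (-1661/592).
R1 ← R1 + 683/592·R3.
R2 ← R2 − 379/592·R3.
R4 ← R4 + 5057/2960·R3.
R5 ← R5 − 18871/5920·R3.
R4 ← R4 / (410593/83050).
R1 ← R1 − 7947/16610·R4.
R2 ← R2 + 21871/16610·R4.
R3 ← R3 − 9609/8305·R4.
R5 ← R5 + 899269/166100·R4.
R5 ← R5 / (22657429/8211860).
R1 ← R1 + 958089/821186·R5.
R2 ← R2 − 815213/821186·R5.
R3 ← R3 + 428413/410593·R5.
R4 ← R4 + 144195/410593·R5.
Reading off the reduced rows gives x_1 = -3, x_2 = 4, x_3 = -3, x_4 = 6, x_5 = 0.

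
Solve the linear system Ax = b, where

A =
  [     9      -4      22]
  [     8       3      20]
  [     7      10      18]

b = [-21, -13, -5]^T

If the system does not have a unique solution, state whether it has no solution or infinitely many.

Row-reduce:
R1 ← R1 / (9).
R2 ← R2 − 8·R1.
R3 ← R3 − 7·R1.
R2 ← R2 / (59/9).
R1 ← R1 + 4/9·R2.
R3 ← R3 − 118/9·R2.
Rank is 2 with 3 unknowns, leaving x_3 free.

infinitely many solutions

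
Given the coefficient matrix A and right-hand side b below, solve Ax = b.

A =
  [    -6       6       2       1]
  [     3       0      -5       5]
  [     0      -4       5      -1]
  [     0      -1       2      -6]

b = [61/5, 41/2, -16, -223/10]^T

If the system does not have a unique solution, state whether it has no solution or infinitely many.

Row-reduce the augmented matrix:
R1 ← R1 / (-6).
R2 ← R2 − 3·R1.
R2 ← R2 / (3).
R1 ← R1 + 1·R2.
R3 ← R3 + 4·R2.
R4 ← R4 + 1·R2.
R3 ← R3 / (-1/3).
R1 ← R1 + 5/3·R3.
R2 ← R2 + 4/3·R3.
R4 ← R4 − 2/3·R3.
R4 ← R4 / (17/2).
R1 ← R1 + 30·R4.
R2 ← R2 + 47/2·R4.
R3 ← R3 + 19·R4.
Reading off the reduced rows gives x_1 = -1/2, x_2 = 3/2, x_3 = -7/5, x_4 = 3.

x_1 = -1/2, x_2 = 3/2, x_3 = -7/5, x_4 = 3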